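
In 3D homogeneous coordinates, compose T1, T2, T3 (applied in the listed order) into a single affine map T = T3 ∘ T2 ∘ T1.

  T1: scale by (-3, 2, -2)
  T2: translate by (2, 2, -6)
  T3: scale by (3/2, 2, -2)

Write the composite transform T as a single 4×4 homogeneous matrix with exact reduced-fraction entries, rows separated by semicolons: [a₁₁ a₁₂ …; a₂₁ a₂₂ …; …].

T1 = [-3 0 0 0; 0 2 0 0; 0 0 -2 0; 0 0 0 1]
T2·T1 = [-3 0 0 2; 0 2 0 2; 0 0 -2 -6; 0 0 0 1]
T3·…·T1 = [-9/2 0 0 3; 0 4 0 4; 0 0 4 12; 0 0 0 1]

T = [-9/2 0 0 3; 0 4 0 4; 0 0 4 12; 0 0 0 1]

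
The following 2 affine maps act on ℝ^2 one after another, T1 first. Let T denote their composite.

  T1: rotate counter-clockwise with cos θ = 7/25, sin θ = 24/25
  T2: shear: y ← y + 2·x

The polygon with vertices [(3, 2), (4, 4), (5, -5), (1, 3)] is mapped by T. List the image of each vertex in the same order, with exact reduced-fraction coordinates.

image vertices: (-27/25, 32/25), (-68/25, -12/25), (31/5, 79/5), (-13/5, -17/5)

T1 rotate counter-clockwise with cos θ = 7/25, sin θ = 24/25: (3, 2) → (-27/25, 86/25); (4, 4) → (-68/25, 124/25); (5, -5) → (31/5, 17/5); (1, 3) → (-13/5, 9/5)
T2 shear: y ← y + 2·x: (-27/25, 86/25) → (-27/25, 32/25); (-68/25, 124/25) → (-68/25, -12/25); (31/5, 17/5) → (31/5, 79/5); (-13/5, 9/5) → (-13/5, -17/5)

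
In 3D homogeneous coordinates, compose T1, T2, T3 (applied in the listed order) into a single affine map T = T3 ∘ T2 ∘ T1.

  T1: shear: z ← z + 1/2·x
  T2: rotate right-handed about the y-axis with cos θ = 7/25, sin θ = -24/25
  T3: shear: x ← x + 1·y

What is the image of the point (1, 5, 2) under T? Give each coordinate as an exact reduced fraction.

T1 shear: z ← z + 1/2·x: (1, 5, 2) → (1, 5, 5/2)
T2 rotate right-handed about the y-axis with cos θ = 7/25, sin θ = -24/25: (1, 5, 5/2) → (-53/25, 5, 83/50)
T3 shear: x ← x + 1·y: (-53/25, 5, 83/50) → (72/25, 5, 83/50)

T(p) = (72/25, 5, 83/50)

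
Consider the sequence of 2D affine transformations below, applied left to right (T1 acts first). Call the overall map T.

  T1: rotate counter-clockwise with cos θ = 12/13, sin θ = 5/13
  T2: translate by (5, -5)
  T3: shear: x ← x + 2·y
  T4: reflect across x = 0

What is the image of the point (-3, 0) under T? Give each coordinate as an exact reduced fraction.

T(p) = (131/13, -80/13)

T1 rotate counter-clockwise with cos θ = 12/13, sin θ = 5/13: (-3, 0) → (-36/13, -15/13)
T2 translate by (5, -5): (-36/13, -15/13) → (29/13, -80/13)
T3 shear: x ← x + 2·y: (29/13, -80/13) → (-131/13, -80/13)
T4 reflect across x = 0: (-131/13, -80/13) → (131/13, -80/13)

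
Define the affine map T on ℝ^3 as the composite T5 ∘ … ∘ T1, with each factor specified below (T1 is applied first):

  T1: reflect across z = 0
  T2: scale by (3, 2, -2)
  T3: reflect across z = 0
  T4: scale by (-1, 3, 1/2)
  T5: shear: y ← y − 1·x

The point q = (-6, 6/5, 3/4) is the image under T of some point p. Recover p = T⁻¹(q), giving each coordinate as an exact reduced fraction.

T1 = [1 0 0 0; 0 1 0 0; 0 0 -1 0; 0 0 0 1]
T2·T1 = [3 0 0 0; 0 2 0 0; 0 0 2 0; 0 0 0 1]
T3·…·T1 = [3 0 0 0; 0 2 0 0; 0 0 -2 0; 0 0 0 1]
T4·…·T1 = [-3 0 0 0; 0 6 0 0; 0 0 -1 0; 0 0 0 1]
T5·…·T1 = [-3 0 0 0; 3 6 0 0; 0 0 -1 0; 0 0 0 1]
det M = 18; M⁻¹ = [-1/3 0 0 0; 1/6 1/6 0 0; 0 0 -1 0; 0 0 0 1]
M⁻¹ · (-6, 6/5, 3/4)ᵀ = (2, -4/5, -3/4)ᵀ

p = (2, -4/5, -3/4)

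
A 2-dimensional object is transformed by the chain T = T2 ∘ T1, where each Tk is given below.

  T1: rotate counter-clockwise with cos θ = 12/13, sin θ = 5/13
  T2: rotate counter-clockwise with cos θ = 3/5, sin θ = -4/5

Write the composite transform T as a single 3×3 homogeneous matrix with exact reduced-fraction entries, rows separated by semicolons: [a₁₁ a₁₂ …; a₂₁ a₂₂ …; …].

T = [56/65 33/65 0; -33/65 56/65 0; 0 0 1]

T1 = [12/13 -5/13 0; 5/13 12/13 0; 0 0 1]
T2·T1 = [56/65 33/65 0; -33/65 56/65 0; 0 0 1]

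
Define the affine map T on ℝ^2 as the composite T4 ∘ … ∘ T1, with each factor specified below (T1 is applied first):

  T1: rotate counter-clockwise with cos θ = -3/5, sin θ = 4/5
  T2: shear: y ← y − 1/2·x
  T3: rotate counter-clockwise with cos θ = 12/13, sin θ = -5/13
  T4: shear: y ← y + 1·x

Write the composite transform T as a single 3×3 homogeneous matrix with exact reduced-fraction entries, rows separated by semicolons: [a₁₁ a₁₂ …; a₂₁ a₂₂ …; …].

T1 = [-3/5 -4/5 0; 4/5 -3/5 0; 0 0 1]
T2·T1 = [-3/5 -4/5 0; 11/10 -1/5 0; 0 0 1]
T3·…·T1 = [-17/130 -53/65 0; 81/65 8/65 0; 0 0 1]
T4·…·T1 = [-17/130 -53/65 0; 29/26 -9/13 0; 0 0 1]

T = [-17/130 -53/65 0; 29/26 -9/13 0; 0 0 1]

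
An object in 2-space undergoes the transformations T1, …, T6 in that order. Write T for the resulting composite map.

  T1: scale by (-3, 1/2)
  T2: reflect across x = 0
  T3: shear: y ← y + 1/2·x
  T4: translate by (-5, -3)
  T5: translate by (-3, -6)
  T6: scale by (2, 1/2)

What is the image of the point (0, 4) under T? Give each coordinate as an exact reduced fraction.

T1 scale by (-3, 1/2): (0, 4) → (0, 2)
T2 reflect across x = 0: (0, 2) → (0, 2)
T3 shear: y ← y + 1/2·x: (0, 2) → (0, 2)
T4 translate by (-5, -3): (0, 2) → (-5, -1)
T5 translate by (-3, -6): (-5, -1) → (-8, -7)
T6 scale by (2, 1/2): (-8, -7) → (-16, -7/2)

T(p) = (-16, -7/2)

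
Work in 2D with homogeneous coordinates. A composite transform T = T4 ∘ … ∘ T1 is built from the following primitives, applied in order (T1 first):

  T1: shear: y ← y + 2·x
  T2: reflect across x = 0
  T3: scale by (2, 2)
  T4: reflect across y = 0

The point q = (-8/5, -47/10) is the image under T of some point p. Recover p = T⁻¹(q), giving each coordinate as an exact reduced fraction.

T1 = [1 0 0; 2 1 0; 0 0 1]
T2·T1 = [-1 0 0; 2 1 0; 0 0 1]
T3·…·T1 = [-2 0 0; 4 2 0; 0 0 1]
T4·…·T1 = [-2 0 0; -4 -2 0; 0 0 1]
det M = 4; M⁻¹ = [-1/2 0 0; 1 -1/2 0; 0 0 1]
M⁻¹ · (-8/5, -47/10)ᵀ = (4/5, 3/4)ᵀ

p = (4/5, 3/4)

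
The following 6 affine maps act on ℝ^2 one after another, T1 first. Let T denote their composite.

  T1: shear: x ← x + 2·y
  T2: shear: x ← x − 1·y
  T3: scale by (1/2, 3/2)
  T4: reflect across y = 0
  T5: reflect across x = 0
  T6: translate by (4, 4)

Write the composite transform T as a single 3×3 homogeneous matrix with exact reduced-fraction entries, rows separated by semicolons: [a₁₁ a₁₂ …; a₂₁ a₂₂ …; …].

T1 = [1 2 0; 0 1 0; 0 0 1]
T2·T1 = [1 1 0; 0 1 0; 0 0 1]
T3·…·T1 = [1/2 1/2 0; 0 3/2 0; 0 0 1]
T4·…·T1 = [1/2 1/2 0; 0 -3/2 0; 0 0 1]
T5·…·T1 = [-1/2 -1/2 0; 0 -3/2 0; 0 0 1]
T6·…·T1 = [-1/2 -1/2 4; 0 -3/2 4; 0 0 1]

T = [-1/2 -1/2 4; 0 -3/2 4; 0 0 1]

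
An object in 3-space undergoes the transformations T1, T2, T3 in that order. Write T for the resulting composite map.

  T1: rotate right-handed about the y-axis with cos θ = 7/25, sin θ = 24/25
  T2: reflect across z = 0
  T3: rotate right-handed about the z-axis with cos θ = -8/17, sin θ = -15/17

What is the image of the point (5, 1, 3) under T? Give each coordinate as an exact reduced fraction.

T(p) = (-481/425, -361/85, 99/25)

T1 rotate right-handed about the y-axis with cos θ = 7/25, sin θ = 24/25: (5, 1, 3) → (107/25, 1, -99/25)
T2 reflect across z = 0: (107/25, 1, -99/25) → (107/25, 1, 99/25)
T3 rotate right-handed about the z-axis with cos θ = -8/17, sin θ = -15/17: (107/25, 1, 99/25) → (-481/425, -361/85, 99/25)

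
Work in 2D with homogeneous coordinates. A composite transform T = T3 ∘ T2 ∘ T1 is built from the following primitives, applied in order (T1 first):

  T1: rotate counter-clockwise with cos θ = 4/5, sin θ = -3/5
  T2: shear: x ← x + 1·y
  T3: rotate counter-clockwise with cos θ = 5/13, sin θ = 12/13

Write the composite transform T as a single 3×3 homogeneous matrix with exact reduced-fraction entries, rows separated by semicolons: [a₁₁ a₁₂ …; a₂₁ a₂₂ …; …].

T1 = [4/5 3/5 0; -3/5 4/5 0; 0 0 1]
T2·T1 = [1/5 7/5 0; -3/5 4/5 0; 0 0 1]
T3·…·T1 = [41/65 -1/5 0; -3/65 8/5 0; 0 0 1]

T = [41/65 -1/5 0; -3/65 8/5 0; 0 0 1]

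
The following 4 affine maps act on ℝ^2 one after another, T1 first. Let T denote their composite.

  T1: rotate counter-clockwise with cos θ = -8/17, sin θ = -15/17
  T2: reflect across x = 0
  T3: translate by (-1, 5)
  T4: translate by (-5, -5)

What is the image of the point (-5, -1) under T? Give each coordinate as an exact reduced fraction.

T1 rotate counter-clockwise with cos θ = -8/17, sin θ = -15/17: (-5, -1) → (25/17, 83/17)
T2 reflect across x = 0: (25/17, 83/17) → (-25/17, 83/17)
T3 translate by (-1, 5): (-25/17, 83/17) → (-42/17, 168/17)
T4 translate by (-5, -5): (-42/17, 168/17) → (-127/17, 83/17)

T(p) = (-127/17, 83/17)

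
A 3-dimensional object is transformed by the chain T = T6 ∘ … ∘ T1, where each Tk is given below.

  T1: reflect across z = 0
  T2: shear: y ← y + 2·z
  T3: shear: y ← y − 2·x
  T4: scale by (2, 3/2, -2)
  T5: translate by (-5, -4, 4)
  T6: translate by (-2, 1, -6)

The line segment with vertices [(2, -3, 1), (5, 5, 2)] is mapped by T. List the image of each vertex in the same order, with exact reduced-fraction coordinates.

image vertices: (-3, -33/2, 0), (3, -33/2, 2)

T1 reflect across z = 0: (2, -3, 1) → (2, -3, -1); (5, 5, 2) → (5, 5, -2)
T2 shear: y ← y + 2·z: (2, -3, -1) → (2, -5, -1); (5, 5, -2) → (5, 1, -2)
T3 shear: y ← y − 2·x: (2, -5, -1) → (2, -9, -1); (5, 1, -2) → (5, -9, -2)
T4 scale by (2, 3/2, -2): (2, -9, -1) → (4, -27/2, 2); (5, -9, -2) → (10, -27/2, 4)
T5 translate by (-5, -4, 4): (4, -27/2, 2) → (-1, -35/2, 6); (10, -27/2, 4) → (5, -35/2, 8)
T6 translate by (-2, 1, -6): (-1, -35/2, 6) → (-3, -33/2, 0); (5, -35/2, 8) → (3, -33/2, 2)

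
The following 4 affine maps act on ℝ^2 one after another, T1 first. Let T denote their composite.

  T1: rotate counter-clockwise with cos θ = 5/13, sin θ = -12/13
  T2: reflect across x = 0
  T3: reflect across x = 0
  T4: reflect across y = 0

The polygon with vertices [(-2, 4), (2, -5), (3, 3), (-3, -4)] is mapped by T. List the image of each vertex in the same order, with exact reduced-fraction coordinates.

T1 rotate counter-clockwise with cos θ = 5/13, sin θ = -12/13: (-2, 4) → (38/13, 44/13); (2, -5) → (-50/13, -49/13); (3, 3) → (51/13, -21/13); (-3, -4) → (-63/13, 16/13)
T2 reflect across x = 0: (38/13, 44/13) → (-38/13, 44/13); (-50/13, -49/13) → (50/13, -49/13); (51/13, -21/13) → (-51/13, -21/13); (-63/13, 16/13) → (63/13, 16/13)
T3 reflect across x = 0: (-38/13, 44/13) → (38/13, 44/13); (50/13, -49/13) → (-50/13, -49/13); (-51/13, -21/13) → (51/13, -21/13); (63/13, 16/13) → (-63/13, 16/13)
T4 reflect across y = 0: (38/13, 44/13) → (38/13, -44/13); (-50/13, -49/13) → (-50/13, 49/13); (51/13, -21/13) → (51/13, 21/13); (-63/13, 16/13) → (-63/13, -16/13)

image vertices: (38/13, -44/13), (-50/13, 49/13), (51/13, 21/13), (-63/13, -16/13)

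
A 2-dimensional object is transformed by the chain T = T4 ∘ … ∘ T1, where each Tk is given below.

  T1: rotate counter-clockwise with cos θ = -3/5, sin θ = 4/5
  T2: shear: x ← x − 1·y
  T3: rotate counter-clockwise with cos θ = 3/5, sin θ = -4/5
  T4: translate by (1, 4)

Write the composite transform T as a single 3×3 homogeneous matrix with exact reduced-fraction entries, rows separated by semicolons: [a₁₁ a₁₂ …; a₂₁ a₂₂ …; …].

T1 = [-3/5 -4/5 0; 4/5 -3/5 0; 0 0 1]
T2·T1 = [-7/5 -1/5 0; 4/5 -3/5 0; 0 0 1]
T3·…·T1 = [-1/5 -3/5 0; 8/5 -1/5 0; 0 0 1]
T4·…·T1 = [-1/5 -3/5 1; 8/5 -1/5 4; 0 0 1]

T = [-1/5 -3/5 1; 8/5 -1/5 4; 0 0 1]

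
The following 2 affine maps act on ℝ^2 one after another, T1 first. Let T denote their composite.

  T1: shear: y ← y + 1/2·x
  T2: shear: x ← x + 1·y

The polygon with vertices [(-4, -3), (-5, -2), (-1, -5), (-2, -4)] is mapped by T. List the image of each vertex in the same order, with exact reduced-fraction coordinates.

T1 shear: y ← y + 1/2·x: (-4, -3) → (-4, -5); (-5, -2) → (-5, -9/2); (-1, -5) → (-1, -11/2); (-2, -4) → (-2, -5)
T2 shear: x ← x + 1·y: (-4, -5) → (-9, -5); (-5, -9/2) → (-19/2, -9/2); (-1, -11/2) → (-13/2, -11/2); (-2, -5) → (-7, -5)

image vertices: (-9, -5), (-19/2, -9/2), (-13/2, -11/2), (-7, -5)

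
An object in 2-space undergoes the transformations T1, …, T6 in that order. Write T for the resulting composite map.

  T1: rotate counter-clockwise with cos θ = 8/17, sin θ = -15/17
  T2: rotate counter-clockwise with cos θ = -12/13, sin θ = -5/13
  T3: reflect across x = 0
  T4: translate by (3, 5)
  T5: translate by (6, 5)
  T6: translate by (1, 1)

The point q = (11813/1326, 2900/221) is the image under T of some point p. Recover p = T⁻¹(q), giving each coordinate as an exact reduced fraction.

T1 = [8/17 15/17 0; -15/17 8/17 0; 0 0 1]
T2·T1 = [-171/221 -140/221 0; 140/221 -171/221 0; 0 0 1]
T3·…·T1 = [171/221 140/221 0; 140/221 -171/221 0; 0 0 1]
T4·…·T1 = [171/221 140/221 3; 140/221 -171/221 5; 0 0 1]
T5·…·T1 = [171/221 140/221 9; 140/221 -171/221 10; 0 0 1]
T6·…·T1 = [171/221 140/221 10; 140/221 -171/221 11; 0 0 1]
det M = -1; M⁻¹ = [171/221 140/221 -250/17; 140/221 -171/221 37/17; 0 0 1]
M⁻¹ · (11813/1326, 2900/221)ᵀ = (1/2, -7/3)ᵀ

p = (1/2, -7/3)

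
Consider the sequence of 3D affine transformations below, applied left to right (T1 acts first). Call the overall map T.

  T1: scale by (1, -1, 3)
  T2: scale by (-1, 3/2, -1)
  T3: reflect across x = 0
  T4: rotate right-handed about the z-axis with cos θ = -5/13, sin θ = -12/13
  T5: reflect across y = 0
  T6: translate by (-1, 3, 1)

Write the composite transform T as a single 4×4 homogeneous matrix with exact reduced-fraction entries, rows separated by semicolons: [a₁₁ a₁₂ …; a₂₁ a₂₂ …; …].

T = [-5/13 -18/13 0 -1; 12/13 -15/26 0 3; 0 0 -3 1; 0 0 0 1]

T1 = [1 0 0 0; 0 -1 0 0; 0 0 3 0; 0 0 0 1]
T2·T1 = [-1 0 0 0; 0 -3/2 0 0; 0 0 -3 0; 0 0 0 1]
T3·…·T1 = [1 0 0 0; 0 -3/2 0 0; 0 0 -3 0; 0 0 0 1]
T4·…·T1 = [-5/13 -18/13 0 0; -12/13 15/26 0 0; 0 0 -3 0; 0 0 0 1]
T5·…·T1 = [-5/13 -18/13 0 0; 12/13 -15/26 0 0; 0 0 -3 0; 0 0 0 1]
T6·…·T1 = [-5/13 -18/13 0 -1; 12/13 -15/26 0 3; 0 0 -3 1; 0 0 0 1]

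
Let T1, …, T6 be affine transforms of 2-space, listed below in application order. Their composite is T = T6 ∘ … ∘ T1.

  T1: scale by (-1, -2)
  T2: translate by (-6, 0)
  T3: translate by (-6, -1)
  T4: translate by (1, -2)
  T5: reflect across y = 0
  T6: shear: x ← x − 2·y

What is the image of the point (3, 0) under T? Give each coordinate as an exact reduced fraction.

T(p) = (-20, 3)

T1 scale by (-1, -2): (3, 0) → (-3, 0)
T2 translate by (-6, 0): (-3, 0) → (-9, 0)
T3 translate by (-6, -1): (-9, 0) → (-15, -1)
T4 translate by (1, -2): (-15, -1) → (-14, -3)
T5 reflect across y = 0: (-14, -3) → (-14, 3)
T6 shear: x ← x − 2·y: (-14, 3) → (-20, 3)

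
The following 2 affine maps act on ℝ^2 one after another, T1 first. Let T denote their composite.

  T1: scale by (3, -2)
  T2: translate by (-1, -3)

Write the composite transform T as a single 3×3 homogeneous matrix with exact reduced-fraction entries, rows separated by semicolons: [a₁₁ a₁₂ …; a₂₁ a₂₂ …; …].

T1 = [3 0 0; 0 -2 0; 0 0 1]
T2·T1 = [3 0 -1; 0 -2 -3; 0 0 1]

T = [3 0 -1; 0 -2 -3; 0 0 1]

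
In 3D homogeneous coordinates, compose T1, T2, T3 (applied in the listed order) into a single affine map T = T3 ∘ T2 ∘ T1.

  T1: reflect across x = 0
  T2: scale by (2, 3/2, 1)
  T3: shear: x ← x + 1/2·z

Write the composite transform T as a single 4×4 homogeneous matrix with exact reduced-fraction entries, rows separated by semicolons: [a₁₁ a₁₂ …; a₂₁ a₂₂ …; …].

T1 = [-1 0 0 0; 0 1 0 0; 0 0 1 0; 0 0 0 1]
T2·T1 = [-2 0 0 0; 0 3/2 0 0; 0 0 1 0; 0 0 0 1]
T3·…·T1 = [-2 0 1/2 0; 0 3/2 0 0; 0 0 1 0; 0 0 0 1]

T = [-2 0 1/2 0; 0 3/2 0 0; 0 0 1 0; 0 0 0 1]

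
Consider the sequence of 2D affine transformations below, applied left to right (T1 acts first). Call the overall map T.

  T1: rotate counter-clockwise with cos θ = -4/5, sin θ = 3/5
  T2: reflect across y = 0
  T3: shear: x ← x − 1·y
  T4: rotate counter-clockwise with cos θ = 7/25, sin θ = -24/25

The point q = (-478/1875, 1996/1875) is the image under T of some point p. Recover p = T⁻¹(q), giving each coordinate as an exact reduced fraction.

p = (4/5, 2/3)

T1 = [-4/5 -3/5 0; 3/5 -4/5 0; 0 0 1]
T2·T1 = [-4/5 -3/5 0; -3/5 4/5 0; 0 0 1]
T3·…·T1 = [-1/5 -7/5 0; -3/5 4/5 0; 0 0 1]
T4·…·T1 = [-79/125 47/125 0; 3/125 196/125 0; 0 0 1]
det M = -1; M⁻¹ = [-196/125 47/125 0; 3/125 79/125 0; 0 0 1]
M⁻¹ · (-478/1875, 1996/1875)ᵀ = (4/5, 2/3)ᵀ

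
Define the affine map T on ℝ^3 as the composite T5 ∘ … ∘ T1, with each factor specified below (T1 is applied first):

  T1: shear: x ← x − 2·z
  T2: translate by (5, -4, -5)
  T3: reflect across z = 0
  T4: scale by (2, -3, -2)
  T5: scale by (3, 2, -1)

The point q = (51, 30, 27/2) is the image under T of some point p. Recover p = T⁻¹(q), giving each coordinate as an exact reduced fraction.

p = (0, -1, -7/4)

T1 = [1 0 -2 0; 0 1 0 0; 0 0 1 0; 0 0 0 1]
T2·T1 = [1 0 -2 5; 0 1 0 -4; 0 0 1 -5; 0 0 0 1]
T3·…·T1 = [1 0 -2 5; 0 1 0 -4; 0 0 -1 5; 0 0 0 1]
T4·…·T1 = [2 0 -4 10; 0 -3 0 12; 0 0 2 -10; 0 0 0 1]
T5·…·T1 = [6 0 -12 30; 0 -6 0 24; 0 0 -2 10; 0 0 0 1]
det M = 72; M⁻¹ = [1/6 0 -1 5; 0 -1/6 0 4; 0 0 -1/2 5; 0 0 0 1]
M⁻¹ · (51, 30, 27/2)ᵀ = (0, -1, -7/4)ᵀ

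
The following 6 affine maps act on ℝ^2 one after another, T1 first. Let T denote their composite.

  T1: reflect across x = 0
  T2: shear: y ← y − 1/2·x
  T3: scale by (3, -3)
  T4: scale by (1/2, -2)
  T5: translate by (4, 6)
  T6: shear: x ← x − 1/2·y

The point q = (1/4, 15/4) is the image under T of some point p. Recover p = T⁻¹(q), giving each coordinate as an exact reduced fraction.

T1 = [-1 0 0; 0 1 0; 0 0 1]
T2·T1 = [-1 0 0; 1/2 1 0; 0 0 1]
T3·…·T1 = [-3 0 0; -3/2 -3 0; 0 0 1]
T4·…·T1 = [-3/2 0 0; 3 6 0; 0 0 1]
T5·…·T1 = [-3/2 0 4; 3 6 6; 0 0 1]
T6·…·T1 = [-3 -3 1; 3 6 6; 0 0 1]
det M = -9; M⁻¹ = [-2/3 -1/3 8/3; 1/3 1/3 -7/3; 0 0 1]
M⁻¹ · (1/4, 15/4)ᵀ = (5/4, -1)ᵀ

p = (5/4, -1)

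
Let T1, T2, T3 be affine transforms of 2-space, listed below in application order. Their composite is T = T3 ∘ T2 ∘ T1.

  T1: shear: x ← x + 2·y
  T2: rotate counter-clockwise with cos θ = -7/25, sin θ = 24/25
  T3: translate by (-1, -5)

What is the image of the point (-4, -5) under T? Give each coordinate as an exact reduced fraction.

T1 shear: x ← x + 2·y: (-4, -5) → (-14, -5)
T2 rotate counter-clockwise with cos θ = -7/25, sin θ = 24/25: (-14, -5) → (218/25, -301/25)
T3 translate by (-1, -5): (218/25, -301/25) → (193/25, -426/25)

T(p) = (193/25, -426/25)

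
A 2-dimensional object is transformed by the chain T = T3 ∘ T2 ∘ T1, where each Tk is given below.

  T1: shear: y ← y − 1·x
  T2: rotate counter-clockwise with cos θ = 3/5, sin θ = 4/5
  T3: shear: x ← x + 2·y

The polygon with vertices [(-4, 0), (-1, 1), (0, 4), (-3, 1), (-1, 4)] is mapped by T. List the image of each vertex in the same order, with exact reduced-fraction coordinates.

T1 shear: y ← y − 1·x: (-4, 0) → (-4, 4); (-1, 1) → (-1, 2); (0, 4) → (0, 4); (-3, 1) → (-3, 4); (-1, 4) → (-1, 5)
T2 rotate counter-clockwise with cos θ = 3/5, sin θ = 4/5: (-4, 4) → (-28/5, -4/5); (-1, 2) → (-11/5, 2/5); (0, 4) → (-16/5, 12/5); (-3, 4) → (-5, 0); (-1, 5) → (-23/5, 11/5)
T3 shear: x ← x + 2·y: (-28/5, -4/5) → (-36/5, -4/5); (-11/5, 2/5) → (-7/5, 2/5); (-16/5, 12/5) → (8/5, 12/5); (-5, 0) → (-5, 0); (-23/5, 11/5) → (-1/5, 11/5)

image vertices: (-36/5, -4/5), (-7/5, 2/5), (8/5, 12/5), (-5, 0), (-1/5, 11/5)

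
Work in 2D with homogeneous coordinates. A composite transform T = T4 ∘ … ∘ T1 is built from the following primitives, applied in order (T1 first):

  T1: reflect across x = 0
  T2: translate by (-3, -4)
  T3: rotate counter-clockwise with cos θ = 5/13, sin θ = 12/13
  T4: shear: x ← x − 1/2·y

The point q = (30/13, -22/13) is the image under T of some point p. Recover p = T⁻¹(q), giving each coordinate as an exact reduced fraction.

T1 = [-1 0 0; 0 1 0; 0 0 1]
T2·T1 = [-1 0 -3; 0 1 -4; 0 0 1]
T3·…·T1 = [-5/13 -12/13 33/13; -12/13 5/13 -56/13; 0 0 1]
T4·…·T1 = [1/13 -29/26 61/13; -12/13 5/13 -56/13; 0 0 1]
det M = -1; M⁻¹ = [-5/13 -29/26 -3; -12/13 -1/13 4; 0 0 1]
M⁻¹ · (30/13, -22/13)ᵀ = (-2, 2)ᵀ

p = (-2, 2)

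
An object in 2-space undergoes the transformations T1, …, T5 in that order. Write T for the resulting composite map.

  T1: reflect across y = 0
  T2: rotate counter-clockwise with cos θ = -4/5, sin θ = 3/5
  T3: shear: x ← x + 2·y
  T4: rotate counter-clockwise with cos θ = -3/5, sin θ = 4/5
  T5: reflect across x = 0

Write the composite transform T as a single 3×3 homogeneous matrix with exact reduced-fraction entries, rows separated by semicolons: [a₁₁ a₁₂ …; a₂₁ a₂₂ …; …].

T = [18/25 49/25 0; -1/25 32/25 0; 0 0 1]

T1 = [1 0 0; 0 -1 0; 0 0 1]
T2·T1 = [-4/5 3/5 0; 3/5 4/5 0; 0 0 1]
T3·…·T1 = [2/5 11/5 0; 3/5 4/5 0; 0 0 1]
T4·…·T1 = [-18/25 -49/25 0; -1/25 32/25 0; 0 0 1]
T5·…·T1 = [18/25 49/25 0; -1/25 32/25 0; 0 0 1]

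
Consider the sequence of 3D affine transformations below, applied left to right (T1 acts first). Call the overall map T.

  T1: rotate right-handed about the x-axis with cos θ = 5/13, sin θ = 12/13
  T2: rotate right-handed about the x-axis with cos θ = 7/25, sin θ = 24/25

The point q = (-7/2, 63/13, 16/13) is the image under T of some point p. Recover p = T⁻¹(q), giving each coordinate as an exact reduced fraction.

T1 = [1 0 0 0; 0 5/13 -12/13 0; 0 12/13 5/13 0; 0 0 0 1]
T2·T1 = [1 0 0 0; 0 -253/325 -204/325 0; 0 204/325 -253/325 0; 0 0 0 1]
det M = 1; M⁻¹ = [1 0 0 0; 0 -253/325 204/325 0; 0 -204/325 -253/325 0; 0 0 0 1]
M⁻¹ · (-7/2, 63/13, 16/13)ᵀ = (-7/2, -3, -4)ᵀ

p = (-7/2, -3, -4)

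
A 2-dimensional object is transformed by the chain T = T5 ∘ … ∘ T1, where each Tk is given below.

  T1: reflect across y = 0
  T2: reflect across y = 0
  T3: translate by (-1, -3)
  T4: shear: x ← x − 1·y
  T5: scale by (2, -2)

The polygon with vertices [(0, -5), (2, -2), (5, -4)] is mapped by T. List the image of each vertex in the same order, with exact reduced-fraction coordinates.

T1 reflect across y = 0: (0, -5) → (0, 5); (2, -2) → (2, 2); (5, -4) → (5, 4)
T2 reflect across y = 0: (0, 5) → (0, -5); (2, 2) → (2, -2); (5, 4) → (5, -4)
T3 translate by (-1, -3): (0, -5) → (-1, -8); (2, -2) → (1, -5); (5, -4) → (4, -7)
T4 shear: x ← x − 1·y: (-1, -8) → (7, -8); (1, -5) → (6, -5); (4, -7) → (11, -7)
T5 scale by (2, -2): (7, -8) → (14, 16); (6, -5) → (12, 10); (11, -7) → (22, 14)

image vertices: (14, 16), (12, 10), (22, 14)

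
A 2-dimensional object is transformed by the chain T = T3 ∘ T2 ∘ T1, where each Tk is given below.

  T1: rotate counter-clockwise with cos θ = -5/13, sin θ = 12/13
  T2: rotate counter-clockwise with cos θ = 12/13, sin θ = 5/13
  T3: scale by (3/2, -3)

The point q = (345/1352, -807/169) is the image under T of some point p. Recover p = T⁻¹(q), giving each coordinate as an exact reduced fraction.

T1 = [-5/13 -12/13 0; 12/13 -5/13 0; 0 0 1]
T2·T1 = [-120/169 -119/169 0; 119/169 -120/169 0; 0 0 1]
T3·…·T1 = [-180/169 -357/338 0; -357/169 360/169 0; 0 0 1]
det M = -9/2; M⁻¹ = [-80/169 -119/507 0; -238/507 40/169 0; 0 0 1]
M⁻¹ · (345/1352, -807/169)ᵀ = (1, -5/4)ᵀ

p = (1, -5/4)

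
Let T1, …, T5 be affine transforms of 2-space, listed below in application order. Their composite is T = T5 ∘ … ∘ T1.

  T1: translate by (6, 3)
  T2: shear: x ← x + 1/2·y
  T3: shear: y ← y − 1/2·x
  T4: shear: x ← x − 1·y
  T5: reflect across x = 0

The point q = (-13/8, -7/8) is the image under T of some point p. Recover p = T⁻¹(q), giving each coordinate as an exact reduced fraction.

p = (-5, -7/2)

T1 = [1 0 6; 0 1 3; 0 0 1]
T2·T1 = [1 1/2 15/2; 0 1 3; 0 0 1]
T3·…·T1 = [1 1/2 15/2; -1/2 3/4 -3/4; 0 0 1]
T4·…·T1 = [3/2 -1/4 33/4; -1/2 3/4 -3/4; 0 0 1]
T5·…·T1 = [-3/2 1/4 -33/4; -1/2 3/4 -3/4; 0 0 1]
det M = -1; M⁻¹ = [-3/4 1/4 -6; -1/2 3/2 -3; 0 0 1]
M⁻¹ · (-13/8, -7/8)ᵀ = (-5, -7/2)ᵀ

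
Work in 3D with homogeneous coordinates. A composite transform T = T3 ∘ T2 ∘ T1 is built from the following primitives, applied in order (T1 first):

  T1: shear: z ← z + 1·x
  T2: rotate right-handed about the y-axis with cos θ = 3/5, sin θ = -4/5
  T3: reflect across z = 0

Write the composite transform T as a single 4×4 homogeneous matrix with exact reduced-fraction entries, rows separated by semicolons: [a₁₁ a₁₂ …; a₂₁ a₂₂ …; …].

T1 = [1 0 0 0; 0 1 0 0; 1 0 1 0; 0 0 0 1]
T2·T1 = [-1/5 0 -4/5 0; 0 1 0 0; 7/5 0 3/5 0; 0 0 0 1]
T3·…·T1 = [-1/5 0 -4/5 0; 0 1 0 0; -7/5 0 -3/5 0; 0 0 0 1]

T = [-1/5 0 -4/5 0; 0 1 0 0; -7/5 0 -3/5 0; 0 0 0 1]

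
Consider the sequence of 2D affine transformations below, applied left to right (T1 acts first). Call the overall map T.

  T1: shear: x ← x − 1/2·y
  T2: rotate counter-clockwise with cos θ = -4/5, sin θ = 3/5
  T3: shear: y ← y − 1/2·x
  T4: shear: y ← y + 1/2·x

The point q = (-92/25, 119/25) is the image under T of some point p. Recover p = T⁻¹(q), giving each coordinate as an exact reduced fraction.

T1 = [1 -1/2 0; 0 1 0; 0 0 1]
T2·T1 = [-4/5 -1/5 0; 3/5 -11/10 0; 0 0 1]
T3·…·T1 = [-4/5 -1/5 0; 1 -1 0; 0 0 1]
T4·…·T1 = [-4/5 -1/5 0; 3/5 -11/10 0; 0 0 1]
det M = 1; M⁻¹ = [-11/10 1/5 0; -3/5 -4/5 0; 0 0 1]
M⁻¹ · (-92/25, 119/25)ᵀ = (5, -8/5)ᵀ

p = (5, -8/5)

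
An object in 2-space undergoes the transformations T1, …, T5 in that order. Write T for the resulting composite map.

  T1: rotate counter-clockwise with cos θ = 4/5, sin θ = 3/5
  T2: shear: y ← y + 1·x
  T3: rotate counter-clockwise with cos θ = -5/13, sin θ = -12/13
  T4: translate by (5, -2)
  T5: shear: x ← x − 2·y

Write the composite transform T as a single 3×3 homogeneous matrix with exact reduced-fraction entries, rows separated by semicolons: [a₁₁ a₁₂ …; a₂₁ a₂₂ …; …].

T = [46/13 -7/13 9; -83/65 31/65 -2; 0 0 1]

T1 = [4/5 -3/5 0; 3/5 4/5 0; 0 0 1]
T2·T1 = [4/5 -3/5 0; 7/5 1/5 0; 0 0 1]
T3·…·T1 = [64/65 27/65 0; -83/65 31/65 0; 0 0 1]
T4·…·T1 = [64/65 27/65 5; -83/65 31/65 -2; 0 0 1]
T5·…·T1 = [46/13 -7/13 9; -83/65 31/65 -2; 0 0 1]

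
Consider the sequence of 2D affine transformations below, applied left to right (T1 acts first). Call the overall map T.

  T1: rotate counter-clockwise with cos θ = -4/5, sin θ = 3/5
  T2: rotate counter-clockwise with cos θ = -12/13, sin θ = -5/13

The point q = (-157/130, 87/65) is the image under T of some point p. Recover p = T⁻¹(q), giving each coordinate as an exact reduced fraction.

p = (-3/2, 1)

T1 = [-4/5 -3/5 0; 3/5 -4/5 0; 0 0 1]
T2·T1 = [63/65 16/65 0; -16/65 63/65 0; 0 0 1]
det M = 1; M⁻¹ = [63/65 -16/65 0; 16/65 63/65 0; 0 0 1]
M⁻¹ · (-157/130, 87/65)ᵀ = (-3/2, 1)ᵀ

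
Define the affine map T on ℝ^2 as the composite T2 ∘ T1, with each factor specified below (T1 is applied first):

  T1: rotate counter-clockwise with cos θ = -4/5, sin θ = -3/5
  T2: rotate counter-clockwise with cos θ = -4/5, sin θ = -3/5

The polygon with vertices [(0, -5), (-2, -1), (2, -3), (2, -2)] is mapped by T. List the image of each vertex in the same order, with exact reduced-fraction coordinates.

T1 rotate counter-clockwise with cos θ = -4/5, sin θ = -3/5: (0, -5) → (-3, 4); (-2, -1) → (1, 2); (2, -3) → (-17/5, 6/5); (2, -2) → (-14/5, 2/5)
T2 rotate counter-clockwise with cos θ = -4/5, sin θ = -3/5: (-3, 4) → (24/5, -7/5); (1, 2) → (2/5, -11/5); (-17/5, 6/5) → (86/25, 27/25); (-14/5, 2/5) → (62/25, 34/25)

image vertices: (24/5, -7/5), (2/5, -11/5), (86/25, 27/25), (62/25, 34/25)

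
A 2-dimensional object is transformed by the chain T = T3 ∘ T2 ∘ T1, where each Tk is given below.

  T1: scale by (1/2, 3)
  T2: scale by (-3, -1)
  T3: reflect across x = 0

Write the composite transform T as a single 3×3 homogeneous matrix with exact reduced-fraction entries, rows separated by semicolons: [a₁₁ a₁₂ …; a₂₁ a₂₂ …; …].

T1 = [1/2 0 0; 0 3 0; 0 0 1]
T2·T1 = [-3/2 0 0; 0 -3 0; 0 0 1]
T3·…·T1 = [3/2 0 0; 0 -3 0; 0 0 1]

T = [3/2 0 0; 0 -3 0; 0 0 1]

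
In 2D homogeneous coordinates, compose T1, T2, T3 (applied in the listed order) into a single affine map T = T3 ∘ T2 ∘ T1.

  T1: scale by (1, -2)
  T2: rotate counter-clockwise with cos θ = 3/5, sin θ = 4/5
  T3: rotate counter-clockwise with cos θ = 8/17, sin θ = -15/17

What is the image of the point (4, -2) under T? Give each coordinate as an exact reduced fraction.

T(p) = (388/85, 284/85)

T1 scale by (1, -2): (4, -2) → (4, 4)
T2 rotate counter-clockwise with cos θ = 3/5, sin θ = 4/5: (4, 4) → (-4/5, 28/5)
T3 rotate counter-clockwise with cos θ = 8/17, sin θ = -15/17: (-4/5, 28/5) → (388/85, 284/85)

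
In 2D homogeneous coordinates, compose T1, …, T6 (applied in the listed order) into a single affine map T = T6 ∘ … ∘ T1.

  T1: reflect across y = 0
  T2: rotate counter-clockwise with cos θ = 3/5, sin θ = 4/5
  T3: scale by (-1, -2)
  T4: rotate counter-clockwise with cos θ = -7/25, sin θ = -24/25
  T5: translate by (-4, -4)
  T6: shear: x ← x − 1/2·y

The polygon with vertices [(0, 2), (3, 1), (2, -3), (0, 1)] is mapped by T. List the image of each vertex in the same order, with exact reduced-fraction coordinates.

T1 reflect across y = 0: (0, 2) → (0, -2); (3, 1) → (3, -1); (2, -3) → (2, 3); (0, 1) → (0, -1)
T2 rotate counter-clockwise with cos θ = 3/5, sin θ = 4/5: (0, -2) → (8/5, -6/5); (3, -1) → (13/5, 9/5); (2, 3) → (-6/5, 17/5); (0, -1) → (4/5, -3/5)
T3 scale by (-1, -2): (8/5, -6/5) → (-8/5, 12/5); (13/5, 9/5) → (-13/5, -18/5); (-6/5, 17/5) → (6/5, -34/5); (4/5, -3/5) → (-4/5, 6/5)
T4 rotate counter-clockwise with cos θ = -7/25, sin θ = -24/25: (-8/5, 12/5) → (344/125, 108/125); (-13/5, -18/5) → (-341/125, 438/125); (6/5, -34/5) → (-858/125, 94/125); (-4/5, 6/5) → (172/125, 54/125)
T5 translate by (-4, -4): (344/125, 108/125) → (-156/125, -392/125); (-341/125, 438/125) → (-841/125, -62/125); (-858/125, 94/125) → (-1358/125, -406/125); (172/125, 54/125) → (-328/125, -446/125)
T6 shear: x ← x − 1/2·y: (-156/125, -392/125) → (8/25, -392/125); (-841/125, -62/125) → (-162/25, -62/125); (-1358/125, -406/125) → (-231/25, -406/125); (-328/125, -446/125) → (-21/25, -446/125)

image vertices: (8/25, -392/125), (-162/25, -62/125), (-231/25, -406/125), (-21/25, -446/125)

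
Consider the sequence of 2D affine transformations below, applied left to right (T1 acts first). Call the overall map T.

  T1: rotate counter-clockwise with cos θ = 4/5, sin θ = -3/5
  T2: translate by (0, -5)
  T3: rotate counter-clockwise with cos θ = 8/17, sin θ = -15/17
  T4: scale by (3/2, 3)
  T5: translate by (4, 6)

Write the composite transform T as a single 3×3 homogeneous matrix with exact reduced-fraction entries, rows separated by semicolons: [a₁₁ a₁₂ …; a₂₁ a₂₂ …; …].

T = [-39/170 126/85 -89/34; -252/85 -39/85 -18/17; 0 0 1]

T1 = [4/5 3/5 0; -3/5 4/5 0; 0 0 1]
T2·T1 = [4/5 3/5 0; -3/5 4/5 -5; 0 0 1]
T3·…·T1 = [-13/85 84/85 -75/17; -84/85 -13/85 -40/17; 0 0 1]
T4·…·T1 = [-39/170 126/85 -225/34; -252/85 -39/85 -120/17; 0 0 1]
T5·…·T1 = [-39/170 126/85 -89/34; -252/85 -39/85 -18/17; 0 0 1]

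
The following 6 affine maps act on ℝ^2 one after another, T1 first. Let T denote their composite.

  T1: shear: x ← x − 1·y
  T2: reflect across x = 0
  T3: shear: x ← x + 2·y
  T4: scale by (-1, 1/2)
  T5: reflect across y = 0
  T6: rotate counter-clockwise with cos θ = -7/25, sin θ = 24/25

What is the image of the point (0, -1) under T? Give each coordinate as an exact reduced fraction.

T(p) = (-33/25, 137/50)

T1 shear: x ← x − 1·y: (0, -1) → (1, -1)
T2 reflect across x = 0: (1, -1) → (-1, -1)
T3 shear: x ← x + 2·y: (-1, -1) → (-3, -1)
T4 scale by (-1, 1/2): (-3, -1) → (3, -1/2)
T5 reflect across y = 0: (3, -1/2) → (3, 1/2)
T6 rotate counter-clockwise with cos θ = -7/25, sin θ = 24/25: (3, 1/2) → (-33/25, 137/50)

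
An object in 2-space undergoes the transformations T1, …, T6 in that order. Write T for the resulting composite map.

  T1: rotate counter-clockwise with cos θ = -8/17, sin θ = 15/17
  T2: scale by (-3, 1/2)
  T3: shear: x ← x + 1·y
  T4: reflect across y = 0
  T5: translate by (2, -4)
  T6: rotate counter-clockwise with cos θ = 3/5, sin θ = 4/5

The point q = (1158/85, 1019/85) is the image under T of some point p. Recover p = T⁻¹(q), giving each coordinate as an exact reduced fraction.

p = (2, 5)

T1 = [-8/17 -15/17 0; 15/17 -8/17 0; 0 0 1]
T2·T1 = [24/17 45/17 0; 15/34 -4/17 0; 0 0 1]
T3·…·T1 = [63/34 41/17 0; 15/34 -4/17 0; 0 0 1]
T4·…·T1 = [63/34 41/17 0; -15/34 4/17 0; 0 0 1]
T5·…·T1 = [63/34 41/17 2; -15/34 4/17 -4; 0 0 1]
T6·…·T1 = [249/170 107/85 22/5; 207/170 176/85 -4/5; 0 0 1]
det M = 3/2; M⁻¹ = [352/255 -214/255 -344/51; -69/85 83/85 74/17; 0 0 1]
M⁻¹ · (1158/85, 1019/85)ᵀ = (2, 5)ᵀ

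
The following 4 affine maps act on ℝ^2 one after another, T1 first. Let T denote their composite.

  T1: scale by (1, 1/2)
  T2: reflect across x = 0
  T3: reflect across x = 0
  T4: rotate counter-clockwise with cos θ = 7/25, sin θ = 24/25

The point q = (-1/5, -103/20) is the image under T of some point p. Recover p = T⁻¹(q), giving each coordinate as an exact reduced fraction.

T1 = [1 0 0; 0 1/2 0; 0 0 1]
T2·T1 = [-1 0 0; 0 1/2 0; 0 0 1]
T3·…·T1 = [1 0 0; 0 1/2 0; 0 0 1]
T4·…·T1 = [7/25 -12/25 0; 24/25 7/50 0; 0 0 1]
det M = 1/2; M⁻¹ = [7/25 24/25 0; -48/25 14/25 0; 0 0 1]
M⁻¹ · (-1/5, -103/20)ᵀ = (-5, -5/2)ᵀ

p = (-5, -5/2)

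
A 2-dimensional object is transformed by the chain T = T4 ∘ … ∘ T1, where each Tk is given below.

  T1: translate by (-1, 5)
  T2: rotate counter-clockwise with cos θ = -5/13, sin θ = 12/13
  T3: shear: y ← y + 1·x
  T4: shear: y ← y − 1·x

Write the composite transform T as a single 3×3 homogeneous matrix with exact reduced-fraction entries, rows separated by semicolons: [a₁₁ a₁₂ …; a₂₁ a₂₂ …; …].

T1 = [1 0 -1; 0 1 5; 0 0 1]
T2·T1 = [-5/13 -12/13 -55/13; 12/13 -5/13 -37/13; 0 0 1]
T3·…·T1 = [-5/13 -12/13 -55/13; 7/13 -17/13 -92/13; 0 0 1]
T4·…·T1 = [-5/13 -12/13 -55/13; 12/13 -5/13 -37/13; 0 0 1]

T = [-5/13 -12/13 -55/13; 12/13 -5/13 -37/13; 0 0 1]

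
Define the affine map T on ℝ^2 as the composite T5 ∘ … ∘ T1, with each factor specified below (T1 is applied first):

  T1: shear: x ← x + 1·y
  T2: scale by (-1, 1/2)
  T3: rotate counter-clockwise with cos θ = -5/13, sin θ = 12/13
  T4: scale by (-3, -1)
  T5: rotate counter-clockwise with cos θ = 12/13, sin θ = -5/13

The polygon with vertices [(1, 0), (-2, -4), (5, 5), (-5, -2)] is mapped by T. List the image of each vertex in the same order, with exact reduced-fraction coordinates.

T1 shear: x ← x + 1·y: (1, 0) → (1, 0); (-2, -4) → (-6, -4); (5, 5) → (10, 5); (-5, -2) → (-7, -2)
T2 scale by (-1, 1/2): (1, 0) → (-1, 0); (-6, -4) → (6, -2); (10, 5) → (-10, 5/2); (-7, -2) → (7, -1)
T3 rotate counter-clockwise with cos θ = -5/13, sin θ = 12/13: (-1, 0) → (5/13, -12/13); (6, -2) → (-6/13, 82/13); (-10, 5/2) → (20/13, -265/26); (7, -1) → (-23/13, 89/13)
T4 scale by (-3, -1): (5/13, -12/13) → (-15/13, 12/13); (-6/13, 82/13) → (18/13, -82/13); (20/13, -265/26) → (-60/13, 265/26); (-23/13, 89/13) → (69/13, -89/13)
T5 rotate counter-clockwise with cos θ = 12/13, sin θ = -5/13: (-15/13, 12/13) → (-120/169, 219/169); (18/13, -82/13) → (-194/169, -1074/169); (-60/13, 265/26) → (-115/338, 1890/169); (69/13, -89/13) → (383/169, -1413/169)

image vertices: (-120/169, 219/169), (-194/169, -1074/169), (-115/338, 1890/169), (383/169, -1413/169)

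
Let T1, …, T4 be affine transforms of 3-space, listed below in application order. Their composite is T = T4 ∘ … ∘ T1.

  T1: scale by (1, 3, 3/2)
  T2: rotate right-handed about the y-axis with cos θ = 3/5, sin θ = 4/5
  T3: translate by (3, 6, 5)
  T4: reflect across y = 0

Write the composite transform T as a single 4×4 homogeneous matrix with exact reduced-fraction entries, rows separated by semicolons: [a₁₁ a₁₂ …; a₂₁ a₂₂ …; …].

T1 = [1 0 0 0; 0 3 0 0; 0 0 3/2 0; 0 0 0 1]
T2·T1 = [3/5 0 6/5 0; 0 3 0 0; -4/5 0 9/10 0; 0 0 0 1]
T3·…·T1 = [3/5 0 6/5 3; 0 3 0 6; -4/5 0 9/10 5; 0 0 0 1]
T4·…·T1 = [3/5 0 6/5 3; 0 -3 0 -6; -4/5 0 9/10 5; 0 0 0 1]

T = [3/5 0 6/5 3; 0 -3 0 -6; -4/5 0 9/10 5; 0 0 0 1]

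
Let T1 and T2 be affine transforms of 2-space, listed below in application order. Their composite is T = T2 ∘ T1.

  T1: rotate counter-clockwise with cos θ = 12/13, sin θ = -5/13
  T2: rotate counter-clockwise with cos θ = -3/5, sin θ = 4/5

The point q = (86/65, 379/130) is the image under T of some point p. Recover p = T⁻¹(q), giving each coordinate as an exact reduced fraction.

p = (5/2, -2)

T1 = [12/13 5/13 0; -5/13 12/13 0; 0 0 1]
T2·T1 = [-16/65 -63/65 0; 63/65 -16/65 0; 0 0 1]
det M = 1; M⁻¹ = [-16/65 63/65 0; -63/65 -16/65 0; 0 0 1]
M⁻¹ · (86/65, 379/130)ᵀ = (5/2, -2)ᵀ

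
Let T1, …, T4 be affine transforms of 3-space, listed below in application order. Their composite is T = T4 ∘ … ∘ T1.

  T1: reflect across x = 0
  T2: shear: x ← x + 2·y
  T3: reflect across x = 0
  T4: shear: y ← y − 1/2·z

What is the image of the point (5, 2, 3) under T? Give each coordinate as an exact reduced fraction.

T(p) = (1, 1/2, 3)

T1 reflect across x = 0: (5, 2, 3) → (-5, 2, 3)
T2 shear: x ← x + 2·y: (-5, 2, 3) → (-1, 2, 3)
T3 reflect across x = 0: (-1, 2, 3) → (1, 2, 3)
T4 shear: y ← y − 1/2·z: (1, 2, 3) → (1, 1/2, 3)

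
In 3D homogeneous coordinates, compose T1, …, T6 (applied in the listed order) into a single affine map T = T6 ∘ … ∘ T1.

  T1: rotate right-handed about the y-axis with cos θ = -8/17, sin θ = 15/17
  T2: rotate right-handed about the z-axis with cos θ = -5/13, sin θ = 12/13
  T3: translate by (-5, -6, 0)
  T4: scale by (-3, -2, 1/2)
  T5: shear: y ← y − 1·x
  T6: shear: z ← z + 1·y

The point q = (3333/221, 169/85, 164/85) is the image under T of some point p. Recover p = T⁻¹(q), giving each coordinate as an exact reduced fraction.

p = (6/5, 1, -2)

T1 = [-8/17 0 15/17 0; 0 1 0 0; -15/17 0 -8/17 0; 0 0 0 1]
T2·T1 = [40/221 -12/13 -75/221 0; -96/221 -5/13 180/221 0; -15/17 0 -8/17 0; 0 0 0 1]
T3·…·T1 = [40/221 -12/13 -75/221 -5; -96/221 -5/13 180/221 -6; -15/17 0 -8/17 0; 0 0 0 1]
T4·…·T1 = [-120/221 36/13 225/221 15; 192/221 10/13 -360/221 12; -15/34 0 -4/17 0; 0 0 0 1]
T5·…·T1 = [-120/221 36/13 225/221 15; 24/17 -2 -45/17 -3; -15/34 0 -4/17 0; 0 0 0 1]
T6·…·T1 = [-120/221 36/13 225/221 15; 24/17 -2 -45/17 -3; 33/34 -2 -49/17 -3; 0 0 0 1]
det M = 3; M⁻¹ = [8/51 438/221 -30/17 -376/221; 1/2 5/26 0 -90/13; -5/17 118/221 -16/17 705/221; 0 0 0 1]
M⁻¹ · (3333/221, 169/85, 164/85)ᵀ = (6/5, 1, -2)ᵀ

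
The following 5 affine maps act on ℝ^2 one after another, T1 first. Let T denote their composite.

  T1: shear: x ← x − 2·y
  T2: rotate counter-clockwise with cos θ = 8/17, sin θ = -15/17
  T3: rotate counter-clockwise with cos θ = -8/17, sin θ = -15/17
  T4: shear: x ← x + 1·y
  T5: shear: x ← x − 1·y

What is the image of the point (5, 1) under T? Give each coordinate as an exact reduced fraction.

T1 shear: x ← x − 2·y: (5, 1) → (3, 1)
T2 rotate counter-clockwise with cos θ = 8/17, sin θ = -15/17: (3, 1) → (39/17, -37/17)
T3 rotate counter-clockwise with cos θ = -8/17, sin θ = -15/17: (39/17, -37/17) → (-3, -1)
T4 shear: x ← x + 1·y: (-3, -1) → (-4, -1)
T5 shear: x ← x − 1·y: (-4, -1) → (-3, -1)

T(p) = (-3, -1)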